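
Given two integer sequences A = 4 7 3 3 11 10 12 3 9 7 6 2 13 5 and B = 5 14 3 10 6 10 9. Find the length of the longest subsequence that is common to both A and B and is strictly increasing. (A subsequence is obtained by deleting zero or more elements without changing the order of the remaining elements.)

A longest common strictly increasing subsequence is 3, 10 (length 2); it appears in order in both A and B, and no longer such subsequence exists.

2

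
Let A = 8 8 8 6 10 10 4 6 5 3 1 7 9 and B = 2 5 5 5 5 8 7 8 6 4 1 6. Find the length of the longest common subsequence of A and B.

5

A longest common subsequence is 8, 8, 6, 4, 6 (length 5); the LCS DP confirms no longer common subsequence exists.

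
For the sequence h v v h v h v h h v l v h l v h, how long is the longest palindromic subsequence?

One longest palindromic subsequence is hvhvvhhvvhvh (positions 1,2,4,5,7,8,9,10,12,13,15,16); it reads the same forward and backward, and the interval DP gives dp[1][16] = 12.

12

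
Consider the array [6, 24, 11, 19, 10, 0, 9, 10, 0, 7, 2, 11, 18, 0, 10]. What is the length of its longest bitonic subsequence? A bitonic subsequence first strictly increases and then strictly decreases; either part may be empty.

8

One longest bitonic subsequence is 6, 24, 19, 10, 9, 7, 2, 0 (positions 1,2,4,5,7,10,11,14): it rises to 24 then falls. Length 8 is optimal.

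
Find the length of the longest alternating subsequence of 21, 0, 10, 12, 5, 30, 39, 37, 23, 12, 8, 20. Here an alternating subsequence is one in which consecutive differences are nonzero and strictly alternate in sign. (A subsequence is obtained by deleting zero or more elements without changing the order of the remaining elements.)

Track the best alternating length ending on an up-step vs a down-step at each position: up/down = 1/1, 1/2, 3/2, 3/2, 3/4, 5/1, 5/1, 5/6, 5/6, 5/6, 5/6, 7/6.
The maximum over both is 7; one such subsequence is 21, 0, 10, 5, 30, 12, 20.

7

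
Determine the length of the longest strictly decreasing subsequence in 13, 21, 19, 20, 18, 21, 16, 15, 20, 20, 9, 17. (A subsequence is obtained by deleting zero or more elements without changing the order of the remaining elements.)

6

Let dp[i] be the longest decreasing subsequence ending at position i. Then dp = [1, 1, 2, 2, 3, 1, 4, 5, 2, 2, 6, 4].
The maximum is 6; one witness is 21, 19, 18, 16, 15, 9 at positions 2,3,5,7,8,11.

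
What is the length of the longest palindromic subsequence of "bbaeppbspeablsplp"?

One longest palindromic subsequence is baepspeab (positions 2,3,4,5,8,9,10,11,12); it reads the same forward and backward, and the interval DP gives dp[1][17] = 9.

9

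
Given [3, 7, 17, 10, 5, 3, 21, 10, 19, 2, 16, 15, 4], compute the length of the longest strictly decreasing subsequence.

Let dp[i] be the longest decreasing subsequence ending at position i. Then dp = [1, 1, 1, 2, 3, 4, 1, 2, 2, 5, 3, 4, 5].
The maximum is 5; one witness is 17, 10, 5, 3, 2 at positions 3,4,5,6,10.

5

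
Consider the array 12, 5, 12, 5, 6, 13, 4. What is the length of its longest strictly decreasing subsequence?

One longest decreasing subsequence is 12, 5, 4 (positions 1,2,7), of length 3; no longer one exists.

3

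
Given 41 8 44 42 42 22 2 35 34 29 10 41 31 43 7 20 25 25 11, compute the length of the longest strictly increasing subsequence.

5

Scanning left to right, the best length ending at each element is: 41→1, 8→1, 44→2, 42→2, 42→2, 22→2, 2→1, 35→3, 34→3, 29→3, 10→2, 41→4, 31→4, 43→5, 7→2, 20→3, 25→4, 25→4, 11→3.
So the longest increasing subsequence has length 5, e.g. 8, 22, 35, 41, 43.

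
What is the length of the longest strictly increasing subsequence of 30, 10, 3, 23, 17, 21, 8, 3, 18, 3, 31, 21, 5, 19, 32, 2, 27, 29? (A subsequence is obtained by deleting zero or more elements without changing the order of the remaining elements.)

One longest increasing subsequence is 10, 17, 18, 21, 27, 29 (positions 2,5,9,12,17,18), of length 6; no longer one exists.

6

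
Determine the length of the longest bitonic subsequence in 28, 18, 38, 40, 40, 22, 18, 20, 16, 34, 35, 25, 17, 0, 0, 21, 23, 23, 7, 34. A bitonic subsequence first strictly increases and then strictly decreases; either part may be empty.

7

One longest bitonic subsequence is 28, 38, 40, 35, 25, 23, 7 (positions 1,3,4,11,12,18,19): it rises to 40 then falls. Length 7 is optimal.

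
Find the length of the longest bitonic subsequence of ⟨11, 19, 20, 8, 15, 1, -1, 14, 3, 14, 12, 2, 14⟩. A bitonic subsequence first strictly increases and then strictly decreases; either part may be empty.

7

One longest bitonic subsequence is 11, 19, 20, 15, 14, 12, 2 (positions 1,2,3,5,10,11,12): it rises to 20 then falls. Length 7 is optimal.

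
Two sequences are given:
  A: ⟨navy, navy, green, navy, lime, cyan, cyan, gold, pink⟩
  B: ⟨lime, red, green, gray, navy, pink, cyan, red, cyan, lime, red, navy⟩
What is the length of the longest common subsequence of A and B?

4

A longest common subsequence is green, navy, cyan, cyan (length 4); the LCS DP confirms no longer common subsequence exists.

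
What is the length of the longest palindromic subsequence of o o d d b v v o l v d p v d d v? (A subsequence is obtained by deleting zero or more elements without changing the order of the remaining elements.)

One longest palindromic subsequence is ddvvlvvdd (positions 3,4,6,7,9,10,13,14,15); it reads the same forward and backward, and the interval DP gives dp[1][16] = 9.

9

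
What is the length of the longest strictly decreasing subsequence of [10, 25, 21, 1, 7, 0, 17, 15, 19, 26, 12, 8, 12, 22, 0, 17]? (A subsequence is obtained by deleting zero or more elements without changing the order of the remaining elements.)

7

One longest decreasing subsequence is 25, 21, 17, 15, 12, 8, 0 (positions 2,3,7,8,11,12,15), of length 7; no longer one exists.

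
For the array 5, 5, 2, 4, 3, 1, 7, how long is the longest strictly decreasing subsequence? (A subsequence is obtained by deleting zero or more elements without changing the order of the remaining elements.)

One longest decreasing subsequence is 5, 4, 3, 1 (positions 1,4,5,6), of length 4; no longer one exists.

4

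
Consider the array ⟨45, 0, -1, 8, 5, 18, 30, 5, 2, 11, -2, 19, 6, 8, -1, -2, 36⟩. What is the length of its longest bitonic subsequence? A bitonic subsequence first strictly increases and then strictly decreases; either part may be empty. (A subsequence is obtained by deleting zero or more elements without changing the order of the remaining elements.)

Let inc[i] be the LIS ending at i and dec[i] the longest strictly decreasing subsequence starting at i. inc = [1, 1, 1, 2, 2, 3, 4, 2, 2, 3, 1, 4, 3, 4, 2, 1, 5], dec = [6, 3, 2, 5, 4, 5, 5, 4, 3, 4, 1, 4, 3, 3, 2, 1, 1].
max_i inc[i]+dec[i]−1 = 8, with one witness 0, 8, 18, 30, 19, 8, -1, -2.

8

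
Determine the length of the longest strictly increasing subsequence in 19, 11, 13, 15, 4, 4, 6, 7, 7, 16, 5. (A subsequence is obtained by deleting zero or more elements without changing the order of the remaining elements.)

4

Let dp[i] be the longest increasing subsequence ending at position i. Then dp = [1, 1, 2, 3, 1, 1, 2, 3, 3, 4, 2].
The maximum is 4; one witness is 11, 13, 15, 16 at positions 2,3,4,10.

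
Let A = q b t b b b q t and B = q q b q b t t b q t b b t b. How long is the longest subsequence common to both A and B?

A longest common subsequence is qbtbbbt (length 7); the LCS DP confirms no longer common subsequence exists.

7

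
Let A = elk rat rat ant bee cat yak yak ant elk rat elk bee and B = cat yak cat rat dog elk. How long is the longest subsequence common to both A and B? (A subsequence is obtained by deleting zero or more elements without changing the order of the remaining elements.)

4

A longest common subsequence is cat, yak, rat, elk (length 4); the LCS DP confirms no longer common subsequence exists.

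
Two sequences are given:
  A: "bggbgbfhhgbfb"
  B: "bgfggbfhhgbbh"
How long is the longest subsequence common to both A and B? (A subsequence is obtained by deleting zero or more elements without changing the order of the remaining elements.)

11

A longest common subsequence is bgggbfhhgbb (length 11); the LCS DP confirms no longer common subsequence exists.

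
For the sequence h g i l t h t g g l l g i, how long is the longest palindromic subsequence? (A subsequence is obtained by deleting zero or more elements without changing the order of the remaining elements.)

7

One longest palindromic subsequence is ilthtli (positions 3,4,5,6,7,11,13); it reads the same forward and backward, and the interval DP gives dp[1][13] = 7.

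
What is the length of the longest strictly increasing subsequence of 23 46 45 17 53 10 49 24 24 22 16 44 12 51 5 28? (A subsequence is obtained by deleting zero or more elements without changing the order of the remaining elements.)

Scanning left to right, the best length ending at each element is: 23→1, 46→2, 45→2, 17→1, 53→3, 10→1, 49→3, 24→2, 24→2, 22→2, 16→2, 44→3, 12→2, 51→4, 5→1, 28→3.
So the longest increasing subsequence has length 4, e.g. 23, 46, 49, 51.

4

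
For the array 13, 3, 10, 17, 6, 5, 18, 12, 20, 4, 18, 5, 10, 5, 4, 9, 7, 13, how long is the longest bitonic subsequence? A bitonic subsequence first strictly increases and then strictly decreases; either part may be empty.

Let inc[i] be the LIS ending at i and dec[i] the longest strictly decreasing subsequence starting at i. inc = [1, 1, 2, 3, 2, 2, 4, 3, 5, 2, 4, 3, 4, 3, 2, 4, 4, 5], dec = [5, 1, 4, 5, 3, 2, 5, 4, 5, 1, 4, 2, 3, 2, 1, 2, 1, 1].
max_i inc[i]+dec[i]−1 = 9, with one witness 3, 10, 17, 18, 20, 18, 10, 9, 7.

9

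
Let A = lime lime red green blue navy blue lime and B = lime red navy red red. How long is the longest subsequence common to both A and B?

A longest common subsequence is lime, red, navy (length 3); the LCS DP confirms no longer common subsequence exists.

3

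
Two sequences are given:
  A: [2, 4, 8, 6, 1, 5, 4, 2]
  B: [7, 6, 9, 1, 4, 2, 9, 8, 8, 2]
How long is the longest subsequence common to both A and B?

4

Backtracking the LCS table gives one alignment: 6 (A4,B2) → 1 (A5,B4) → 4 (A7,B5) → 2 (A8,B10).
So the longest common subsequence has length 4.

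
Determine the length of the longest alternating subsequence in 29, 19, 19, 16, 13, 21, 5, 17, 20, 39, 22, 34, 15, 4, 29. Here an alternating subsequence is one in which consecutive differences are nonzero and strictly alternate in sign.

9

Track the best alternating length ending on an up-step vs a down-step at each position: up/down = 1/1, 1/2, 1/2, 1/2, 1/2, 3/2, 1/4, 5/4, 5/4, 5/1, 5/6, 7/6, 5/8, 1/8, 9/8.
The maximum over both is 9; one such subsequence is 29, 19, 21, 5, 39, 22, 34, 15, 29.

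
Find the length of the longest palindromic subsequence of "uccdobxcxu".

Using dp[i][j] = 2 + dp[i+1][j−1] if the ends match, else max(dp[i+1][j], dp[i][j−1]):
dp[1][10] = 5. A witness is uxcxu at positions 1,7,8,9,10.

5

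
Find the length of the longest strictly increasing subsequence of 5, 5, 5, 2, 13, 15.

One longest increasing subsequence is 5, 13, 15 (positions 1,5,6), of length 3; no longer one exists.

3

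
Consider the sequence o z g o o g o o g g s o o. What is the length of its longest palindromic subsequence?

Using dp[i][j] = 2 + dp[i+1][j−1] if the ends match, else max(dp[i+1][j], dp[i][j−1]):
dp[1][13] = 9. A witness is ogoogoogo at positions 1,3,4,5,6,7,8,10,13.

9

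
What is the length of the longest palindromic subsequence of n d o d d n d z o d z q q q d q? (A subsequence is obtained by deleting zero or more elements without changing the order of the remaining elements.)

One longest palindromic subsequence is dddnddd (positions 2,4,5,6,7,10,15); it reads the same forward and backward, and the interval DP gives dp[1][16] = 7.

7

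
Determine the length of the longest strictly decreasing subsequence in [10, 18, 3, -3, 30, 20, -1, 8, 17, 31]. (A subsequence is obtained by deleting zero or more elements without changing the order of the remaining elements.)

3

Scanning left to right, the best length ending at each element is: 10→1, 18→1, 3→2, -3→3, 30→1, 20→2, -1→3, 8→3, 17→3, 31→1.
So the longest decreasing subsequence has length 3, e.g. 10, 3, -3.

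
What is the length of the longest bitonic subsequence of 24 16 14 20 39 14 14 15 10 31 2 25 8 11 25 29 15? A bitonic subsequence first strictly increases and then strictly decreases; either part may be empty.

One longest bitonic subsequence is 16, 20, 39, 31, 29, 15 (positions 2,4,5,10,16,17): it rises to 39 then falls. Length 6 is optimal.

6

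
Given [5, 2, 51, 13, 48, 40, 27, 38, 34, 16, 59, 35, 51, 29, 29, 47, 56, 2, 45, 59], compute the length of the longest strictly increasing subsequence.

Let dp[i] be the longest increasing subsequence ending at position i. Then dp = [1, 1, 2, 2, 3, 3, 3, 4, 4, 3, 5, 5, 6, 4, 4, 6, 7, 1, 6, 8].
The maximum is 8; one witness is 5, 13, 27, 34, 35, 51, 56, 59 at positions 1,4,7,9,12,13,17,20.

8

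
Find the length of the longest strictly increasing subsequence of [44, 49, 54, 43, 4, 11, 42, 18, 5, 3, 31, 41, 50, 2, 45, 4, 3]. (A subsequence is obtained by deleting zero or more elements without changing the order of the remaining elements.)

One longest increasing subsequence is 4, 11, 18, 31, 41, 50 (positions 5,6,8,11,12,13), of length 6; no longer one exists.

6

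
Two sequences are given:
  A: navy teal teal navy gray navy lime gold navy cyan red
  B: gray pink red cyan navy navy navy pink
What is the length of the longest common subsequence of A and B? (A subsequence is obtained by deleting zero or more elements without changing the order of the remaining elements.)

Backtracking the LCS table gives one alignment: navy (A1,B5) → navy (A4,B6) → navy (A6,B7).
So the longest common subsequence has length 3.

3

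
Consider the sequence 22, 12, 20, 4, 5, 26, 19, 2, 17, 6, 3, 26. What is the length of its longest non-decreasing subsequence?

Let dp[i] be the longest non-decreasing subsequence ending at position i. Then dp = [1, 1, 2, 1, 2, 3, 3, 1, 3, 3, 2, 4].
The maximum is 4; one witness is 12, 20, 26, 26 at positions 2,3,6,12.

4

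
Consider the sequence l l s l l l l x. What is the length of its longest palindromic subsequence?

6

One longest palindromic subsequence is llllll (positions 1,2,4,5,6,7); it reads the same forward and backward, and the interval DP gives dp[1][8] = 6.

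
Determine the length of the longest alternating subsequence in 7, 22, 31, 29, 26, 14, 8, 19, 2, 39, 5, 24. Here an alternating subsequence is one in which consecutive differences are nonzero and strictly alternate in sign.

8

Track the best alternating length ending on an up-step vs a down-step at each position: up/down = 1/1, 2/1, 2/1, 2/3, 2/3, 2/3, 2/3, 4/3, 1/5, 6/1, 6/7, 8/7.
The maximum over both is 8; one such subsequence is 7, 22, 14, 19, 2, 39, 5, 24.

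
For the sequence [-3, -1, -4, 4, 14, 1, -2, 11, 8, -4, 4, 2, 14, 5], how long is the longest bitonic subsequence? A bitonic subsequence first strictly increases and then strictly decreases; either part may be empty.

Let inc[i] be the LIS ending at i and dec[i] the longest strictly decreasing subsequence starting at i. inc = [1, 2, 1, 3, 4, 3, 2, 4, 4, 1, 4, 4, 5, 5], dec = [2, 3, 1, 4, 5, 3, 2, 4, 3, 1, 2, 1, 2, 1].
max_i inc[i]+dec[i]−1 = 8, with one witness -3, -1, 4, 14, 11, 8, 4, 2.

8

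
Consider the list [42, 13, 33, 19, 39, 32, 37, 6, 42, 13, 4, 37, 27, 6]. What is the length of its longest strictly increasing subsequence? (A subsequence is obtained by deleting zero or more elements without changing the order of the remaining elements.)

5

Scanning left to right, the best length ending at each element is: 42→1, 13→1, 33→2, 19→2, 39→3, 32→3, 37→4, 6→1, 42→5, 13→2, 4→1, 37→4, 27→3, 6→2.
So the longest increasing subsequence has length 5, e.g. 13, 19, 32, 37, 42.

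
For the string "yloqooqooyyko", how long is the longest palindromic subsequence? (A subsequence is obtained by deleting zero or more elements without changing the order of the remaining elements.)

8

Using dp[i][j] = 2 + dp[i+1][j−1] if the ends match, else max(dp[i+1][j], dp[i][j−1]):
dp[1][13] = 8. A witness is yoqooqoy at positions 1,3,4,5,6,7,9,11.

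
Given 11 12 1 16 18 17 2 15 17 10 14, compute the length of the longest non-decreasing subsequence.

5

Let dp[i] be the longest non-decreasing subsequence ending at position i. Then dp = [1, 2, 1, 3, 4, 4, 2, 3, 5, 3, 4].
The maximum is 5; one witness is 11, 12, 16, 17, 17 at positions 1,2,4,6,9.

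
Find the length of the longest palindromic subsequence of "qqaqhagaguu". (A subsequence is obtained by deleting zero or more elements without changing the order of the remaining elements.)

Using dp[i][j] = 2 + dp[i+1][j−1] if the ends match, else max(dp[i+1][j], dp[i][j−1]):
dp[1][11] = 3. A witness is gag at positions 7,8,9.

3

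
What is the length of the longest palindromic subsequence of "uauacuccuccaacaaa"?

11

Using dp[i][j] = 2 + dp[i+1][j−1] if the ends match, else max(dp[i+1][j], dp[i][j−1]):
dp[1][17] = 11. A witness is aacccucccaa at positions 2,4,5,7,8,9,10,11,14,16,17.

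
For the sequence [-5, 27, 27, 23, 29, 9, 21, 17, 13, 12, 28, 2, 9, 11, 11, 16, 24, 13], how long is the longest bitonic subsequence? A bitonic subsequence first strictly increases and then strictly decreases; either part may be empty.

One longest bitonic subsequence is -5, 27, 23, 21, 17, 13, 12, 11 (positions 1,2,4,7,8,9,10,15): it rises to 27 then falls. Length 8 is optimal.

8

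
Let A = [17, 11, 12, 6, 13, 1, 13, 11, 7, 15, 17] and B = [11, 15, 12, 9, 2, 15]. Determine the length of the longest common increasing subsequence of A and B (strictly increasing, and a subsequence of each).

A longest common strictly increasing subsequence is 11, 12, 15 (length 3); it appears in order in both A and B, and no longer such subsequence exists.

3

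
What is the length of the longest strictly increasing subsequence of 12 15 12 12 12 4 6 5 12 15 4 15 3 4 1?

4

One longest increasing subsequence is 4, 6, 12, 15 (positions 6,7,9,10), of length 4; no longer one exists.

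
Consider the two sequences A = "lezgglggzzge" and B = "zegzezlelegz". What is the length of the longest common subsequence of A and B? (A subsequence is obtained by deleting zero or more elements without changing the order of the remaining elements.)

Backtracking the LCS table gives one alignment: l (A1,B7) → e (A2,B8) → l (A6,B9) → g (A8,B11) → z (A10,B12).
So the longest common subsequence has length 5.

5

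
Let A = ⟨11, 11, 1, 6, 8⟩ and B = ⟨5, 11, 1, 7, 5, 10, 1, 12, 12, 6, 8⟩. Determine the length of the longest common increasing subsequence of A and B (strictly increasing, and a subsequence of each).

A longest common strictly increasing subsequence is 1, 6, 8 (length 3); it appears in order in both A and B, and no longer such subsequence exists.

3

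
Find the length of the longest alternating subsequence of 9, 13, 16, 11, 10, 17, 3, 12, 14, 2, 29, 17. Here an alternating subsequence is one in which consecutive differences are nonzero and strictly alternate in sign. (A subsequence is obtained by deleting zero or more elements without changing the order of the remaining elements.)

9

Track the best alternating length ending on an up-step vs a down-step at each position: up/down = 1/1, 2/1, 2/1, 2/3, 2/3, 4/1, 1/5, 6/5, 6/5, 1/7, 8/1, 8/9.
The maximum over both is 9; one such subsequence is 9, 13, 11, 17, 3, 12, 2, 29, 17.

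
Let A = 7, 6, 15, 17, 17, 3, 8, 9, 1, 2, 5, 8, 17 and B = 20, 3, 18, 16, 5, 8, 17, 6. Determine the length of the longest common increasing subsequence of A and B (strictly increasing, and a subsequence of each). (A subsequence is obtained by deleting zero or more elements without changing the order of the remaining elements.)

4

For each value that appears in both, track the longest common increasing run ending there.
The best achievable length is 4; one witness is 3, 5, 8, 17 (A-positions 6,11,12,13, B-positions 2,5,6,7).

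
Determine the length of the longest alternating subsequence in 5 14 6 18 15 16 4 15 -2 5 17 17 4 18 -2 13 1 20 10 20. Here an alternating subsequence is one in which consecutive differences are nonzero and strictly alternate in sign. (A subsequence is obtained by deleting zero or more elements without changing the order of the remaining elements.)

A longest alternating subsequence is 5, 14, 6, 18, 15, 16, 4, 15, -2, 5, 4, 18, -2, 13, 1, 20, 10, 20 (positions 1,2,3,4,5,6,7,8,9,10,13,14,15,16,17,18,19,20); its 17 consecutive differences strictly alternate in sign, and length 18 is optimal.

18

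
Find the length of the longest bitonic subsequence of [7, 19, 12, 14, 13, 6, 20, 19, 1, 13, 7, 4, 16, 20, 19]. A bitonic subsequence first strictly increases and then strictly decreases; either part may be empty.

Let inc[i] be the LIS ending at i and dec[i] the longest strictly decreasing subsequence starting at i. inc = [1, 2, 2, 3, 3, 1, 4, 4, 1, 3, 2, 2, 4, 5, 5], dec = [3, 5, 3, 4, 3, 2, 5, 4, 1, 3, 2, 1, 1, 2, 1].
max_i inc[i]+dec[i]−1 = 8, with one witness 7, 12, 14, 20, 19, 13, 7, 4.

8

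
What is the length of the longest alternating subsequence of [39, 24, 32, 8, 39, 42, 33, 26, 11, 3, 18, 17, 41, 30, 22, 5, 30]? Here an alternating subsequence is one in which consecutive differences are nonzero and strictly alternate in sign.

Track the best alternating length ending on an up-step vs a down-step at each position: up/down = 1/1, 1/2, 3/2, 1/4, 5/1, 5/1, 5/6, 5/6, 5/6, 1/6, 7/6, 7/8, 9/6, 9/10, 9/10, 7/10, 11/10.
The maximum over both is 11; one such subsequence is 39, 24, 32, 8, 39, 11, 18, 17, 41, 22, 30.

11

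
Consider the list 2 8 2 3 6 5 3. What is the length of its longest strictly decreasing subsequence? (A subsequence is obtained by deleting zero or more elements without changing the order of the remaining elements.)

Let dp[i] be the longest decreasing subsequence ending at position i. Then dp = [1, 1, 2, 2, 2, 3, 4].
The maximum is 4; one witness is 8, 6, 5, 3 at positions 2,5,6,7.

4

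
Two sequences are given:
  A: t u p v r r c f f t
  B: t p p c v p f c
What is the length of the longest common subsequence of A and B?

Backtracking the LCS table gives one alignment: t (A1,B1) → p (A3,B3) → v (A4,B5) → c (A7,B8).
So the longest common subsequence has length 4.

4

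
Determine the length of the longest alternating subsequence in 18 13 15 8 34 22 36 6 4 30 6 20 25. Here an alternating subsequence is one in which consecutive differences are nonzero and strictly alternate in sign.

A longest alternating subsequence is 18, 13, 15, 8, 34, 22, 36, 6, 30, 6, 20 (positions 1,2,3,4,5,6,7,8,10,11,12); its 10 consecutive differences strictly alternate in sign, and length 11 is optimal.

11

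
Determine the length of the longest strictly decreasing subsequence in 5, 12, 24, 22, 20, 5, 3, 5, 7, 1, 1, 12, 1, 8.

6

One longest decreasing subsequence is 24, 22, 20, 5, 3, 1 (positions 3,4,5,6,7,10), of length 6; no longer one exists.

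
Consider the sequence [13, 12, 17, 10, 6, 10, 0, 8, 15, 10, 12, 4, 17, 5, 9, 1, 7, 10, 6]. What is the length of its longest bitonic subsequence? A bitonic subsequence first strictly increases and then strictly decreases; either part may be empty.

8

One longest bitonic subsequence is 6, 8, 10, 12, 17, 9, 7, 6 (positions 5,8,10,11,13,15,17,19): it rises to 17 then falls. Length 8 is optimal.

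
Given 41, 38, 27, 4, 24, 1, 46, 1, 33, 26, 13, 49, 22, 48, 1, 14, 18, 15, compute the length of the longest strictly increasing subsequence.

Let dp[i] be the longest increasing subsequence ending at position i. Then dp = [1, 1, 1, 1, 2, 1, 3, 1, 3, 3, 2, 4, 3, 4, 1, 3, 4, 4].
The maximum is 4; one witness is 4, 24, 46, 49 at positions 4,5,7,12.

4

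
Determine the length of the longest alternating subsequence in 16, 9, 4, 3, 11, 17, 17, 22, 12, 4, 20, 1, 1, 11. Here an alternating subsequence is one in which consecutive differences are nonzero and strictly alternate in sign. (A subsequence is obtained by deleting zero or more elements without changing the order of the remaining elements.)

7

A longest alternating subsequence is 16, 9, 17, 12, 20, 1, 11 (positions 1,2,6,9,11,12,14); its 6 consecutive differences strictly alternate in sign, and length 7 is optimal.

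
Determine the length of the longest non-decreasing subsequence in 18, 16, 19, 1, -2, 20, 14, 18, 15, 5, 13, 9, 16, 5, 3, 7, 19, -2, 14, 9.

5

Let dp[i] be the longest non-decreasing subsequence ending at position i. Then dp = [1, 1, 2, 1, 1, 3, 2, 3, 3, 2, 3, 3, 4, 3, 2, 4, 5, 2, 5, 5].
The maximum is 5; one witness is 1, 14, 15, 16, 19 at positions 4,7,9,13,17.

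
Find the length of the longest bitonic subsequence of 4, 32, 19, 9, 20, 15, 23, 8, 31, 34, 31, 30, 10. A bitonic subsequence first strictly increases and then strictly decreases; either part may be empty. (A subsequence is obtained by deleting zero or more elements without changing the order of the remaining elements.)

Let inc[i] be the LIS ending at i and dec[i] the longest strictly decreasing subsequence starting at i. inc = [1, 2, 2, 2, 3, 3, 4, 2, 5, 6, 5, 5, 3], dec = [1, 4, 3, 2, 3, 2, 2, 1, 3, 4, 3, 2, 1].
max_i inc[i]+dec[i]−1 = 9, with one witness 4, 19, 20, 23, 31, 34, 31, 30, 10.

9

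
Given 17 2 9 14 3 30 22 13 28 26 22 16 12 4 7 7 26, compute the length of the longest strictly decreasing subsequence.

One longest decreasing subsequence is 30, 28, 26, 22, 16, 12, 4 (positions 6,9,10,11,12,13,14), of length 7; no longer one exists.

7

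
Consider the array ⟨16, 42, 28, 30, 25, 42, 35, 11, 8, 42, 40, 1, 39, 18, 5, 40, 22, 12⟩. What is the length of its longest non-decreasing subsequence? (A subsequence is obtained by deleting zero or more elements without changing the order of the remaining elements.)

6

Let dp[i] be the longest non-decreasing subsequence ending at position i. Then dp = [1, 2, 2, 3, 2, 4, 4, 1, 1, 5, 5, 1, 5, 2, 2, 6, 3, 3].
The maximum is 6; one witness is 16, 28, 30, 35, 40, 40 at positions 1,3,4,7,11,16.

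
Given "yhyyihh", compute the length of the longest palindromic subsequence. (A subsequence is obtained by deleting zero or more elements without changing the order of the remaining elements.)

4

One longest palindromic subsequence is hyyh (positions 2,3,4,7); it reads the same forward and backward, and the interval DP gives dp[1][7] = 4.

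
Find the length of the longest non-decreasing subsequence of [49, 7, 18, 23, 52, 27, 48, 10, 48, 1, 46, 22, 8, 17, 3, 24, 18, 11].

6

One longest non-decreasing subsequence is 7, 18, 23, 27, 48, 48 (positions 2,3,4,6,7,9), of length 6; no longer one exists.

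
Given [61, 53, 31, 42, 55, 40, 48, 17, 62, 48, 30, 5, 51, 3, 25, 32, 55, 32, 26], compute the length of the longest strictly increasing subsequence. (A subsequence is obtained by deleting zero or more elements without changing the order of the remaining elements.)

One longest increasing subsequence is 31, 42, 48, 51, 55 (positions 3,4,7,13,17), of length 5; no longer one exists.

5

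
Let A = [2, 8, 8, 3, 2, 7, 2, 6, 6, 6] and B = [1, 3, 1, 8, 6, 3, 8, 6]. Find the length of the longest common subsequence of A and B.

3

Backtracking the LCS table gives one alignment: 8 (A2,B4) → 8 (A3,B7) → 6 (A10,B8).
So the longest common subsequence has length 3.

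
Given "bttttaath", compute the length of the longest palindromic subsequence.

5

One longest palindromic subsequence is ttttt (positions 2,3,4,5,8); it reads the same forward and backward, and the interval DP gives dp[1][9] = 5.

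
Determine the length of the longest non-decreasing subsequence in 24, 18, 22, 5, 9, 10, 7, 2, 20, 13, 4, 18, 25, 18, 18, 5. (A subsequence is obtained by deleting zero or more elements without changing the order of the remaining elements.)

Let dp[i] be the longest non-decreasing subsequence ending at position i. Then dp = [1, 1, 2, 1, 2, 3, 2, 1, 4, 4, 2, 5, 6, 6, 7, 3].
The maximum is 7; one witness is 5, 9, 10, 13, 18, 18, 18 at positions 4,5,6,10,12,14,15.

7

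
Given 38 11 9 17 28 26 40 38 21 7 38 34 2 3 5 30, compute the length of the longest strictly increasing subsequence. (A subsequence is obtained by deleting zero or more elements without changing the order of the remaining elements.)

Let dp[i] be the longest increasing subsequence ending at position i. Then dp = [1, 1, 1, 2, 3, 3, 4, 4, 3, 1, 4, 4, 1, 2, 3, 4].
The maximum is 4; one witness is 11, 17, 28, 40 at positions 2,4,5,7.

4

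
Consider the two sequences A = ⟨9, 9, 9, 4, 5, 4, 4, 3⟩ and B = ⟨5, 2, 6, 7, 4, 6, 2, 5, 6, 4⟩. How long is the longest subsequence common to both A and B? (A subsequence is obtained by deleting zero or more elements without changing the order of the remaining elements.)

3

A longest common subsequence is 4, 5, 4 (length 3); the LCS DP confirms no longer common subsequence exists.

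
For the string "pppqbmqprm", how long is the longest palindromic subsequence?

5

Using dp[i][j] = 2 + dp[i+1][j−1] if the ends match, else max(dp[i+1][j], dp[i][j−1]):
dp[1][10] = 5. A witness is pqmqp at positions 3,4,6,7,8.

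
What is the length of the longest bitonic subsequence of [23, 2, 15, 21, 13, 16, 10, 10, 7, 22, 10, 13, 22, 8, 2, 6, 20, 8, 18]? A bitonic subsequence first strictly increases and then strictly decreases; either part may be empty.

One longest bitonic subsequence is 2, 15, 21, 16, 13, 8, 6 (positions 2,3,4,6,12,14,16): it rises to 21 then falls. Length 7 is optimal.

7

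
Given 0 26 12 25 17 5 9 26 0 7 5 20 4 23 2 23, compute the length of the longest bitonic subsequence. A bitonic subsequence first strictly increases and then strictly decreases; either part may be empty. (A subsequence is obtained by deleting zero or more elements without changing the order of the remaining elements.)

One longest bitonic subsequence is 0, 26, 25, 17, 9, 7, 5, 4, 2 (positions 1,2,4,5,7,10,11,13,15): it rises to 26 then falls. Length 9 is optimal.

9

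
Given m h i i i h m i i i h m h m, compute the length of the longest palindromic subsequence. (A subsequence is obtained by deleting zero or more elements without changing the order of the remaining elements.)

One longest palindromic subsequence is mhiiimiiihm (positions 1,2,3,4,5,7,8,9,10,13,14); it reads the same forward and backward, and the interval DP gives dp[1][14] = 11.

11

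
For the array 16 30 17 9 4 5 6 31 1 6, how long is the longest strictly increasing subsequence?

One longest increasing subsequence is 4, 5, 6, 31 (positions 5,6,7,8), of length 4; no longer one exists.

4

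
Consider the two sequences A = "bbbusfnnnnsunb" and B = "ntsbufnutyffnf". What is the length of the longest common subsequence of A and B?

Backtracking the LCS table gives one alignment: b (A3,B4) → u (A4,B5) → f (A6,B6) → n (A10,B7) → u (A12,B8) → n (A13,B13).
So the longest common subsequence has length 6.

6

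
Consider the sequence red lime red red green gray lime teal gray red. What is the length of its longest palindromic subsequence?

6

Using dp[i][j] = 2 + dp[i+1][j−1] if the ends match, else max(dp[i+1][j], dp[i][j−1]):
dp[1][10] = 6. A witness is red lime red red lime red at positions 1,2,3,4,7,10.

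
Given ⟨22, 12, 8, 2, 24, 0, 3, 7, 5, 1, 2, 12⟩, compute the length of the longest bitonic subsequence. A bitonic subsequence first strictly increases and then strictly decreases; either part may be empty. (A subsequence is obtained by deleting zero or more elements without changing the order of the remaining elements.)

6

One longest bitonic subsequence is 22, 12, 8, 7, 5, 2 (positions 1,2,3,8,9,11): it rises to 22 then falls. Length 6 is optimal.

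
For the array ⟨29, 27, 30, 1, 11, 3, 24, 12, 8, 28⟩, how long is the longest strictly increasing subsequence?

Scanning left to right, the best length ending at each element is: 29→1, 27→1, 30→2, 1→1, 11→2, 3→2, 24→3, 12→3, 8→3, 28→4.
So the longest increasing subsequence has length 4, e.g. 1, 11, 24, 28.

4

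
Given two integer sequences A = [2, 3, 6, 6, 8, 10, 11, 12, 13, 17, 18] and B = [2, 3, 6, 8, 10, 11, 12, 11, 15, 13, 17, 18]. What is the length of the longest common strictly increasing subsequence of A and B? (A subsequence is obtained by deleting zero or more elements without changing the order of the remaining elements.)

10

A longest common strictly increasing subsequence is 2, 3, 6, 8, 10, 11, 12, 13, 17, 18 (length 10); it appears in order in both A and B, and no longer such subsequence exists.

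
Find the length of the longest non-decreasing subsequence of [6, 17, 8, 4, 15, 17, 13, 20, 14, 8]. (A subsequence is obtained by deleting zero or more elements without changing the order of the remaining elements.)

5

One longest non-decreasing subsequence is 6, 8, 15, 17, 20 (positions 1,3,5,6,8), of length 5; no longer one exists.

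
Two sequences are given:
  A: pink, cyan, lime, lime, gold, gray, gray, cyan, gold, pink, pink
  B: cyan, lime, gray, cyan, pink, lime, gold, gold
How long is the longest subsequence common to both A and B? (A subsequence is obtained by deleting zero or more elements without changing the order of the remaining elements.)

5

A longest common subsequence is cyan, lime, lime, gold, gold (length 5); the LCS DP confirms no longer common subsequence exists.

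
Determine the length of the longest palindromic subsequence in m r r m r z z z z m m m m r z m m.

10

Using dp[i][j] = 2 + dp[i+1][j−1] if the ends match, else max(dp[i+1][j], dp[i][j−1]):
dp[1][17] = 10. A witness is mmzmmmmzmm at positions 1,4,6,10,11,12,13,15,16,17.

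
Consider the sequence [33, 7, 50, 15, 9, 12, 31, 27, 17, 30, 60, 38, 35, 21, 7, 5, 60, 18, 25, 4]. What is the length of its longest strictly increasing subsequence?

One longest increasing subsequence is 7, 9, 12, 27, 30, 38, 60 (positions 2,5,6,8,10,12,17), of length 7; no longer one exists.

7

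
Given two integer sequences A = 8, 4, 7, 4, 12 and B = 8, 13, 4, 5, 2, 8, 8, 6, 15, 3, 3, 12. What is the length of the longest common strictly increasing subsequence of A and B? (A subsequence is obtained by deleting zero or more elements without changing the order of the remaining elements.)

2

For each value that appears in both, track the longest common increasing run ending there.
The best achievable length is 2; one witness is 8, 12 (A-positions 1,5, B-positions 1,12).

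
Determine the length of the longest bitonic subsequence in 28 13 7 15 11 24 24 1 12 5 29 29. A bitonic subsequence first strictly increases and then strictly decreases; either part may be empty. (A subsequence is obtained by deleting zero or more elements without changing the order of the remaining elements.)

One longest bitonic subsequence is 13, 15, 24, 12, 5 (positions 2,4,6,9,10): it rises to 24 then falls. Length 5 is optimal.

5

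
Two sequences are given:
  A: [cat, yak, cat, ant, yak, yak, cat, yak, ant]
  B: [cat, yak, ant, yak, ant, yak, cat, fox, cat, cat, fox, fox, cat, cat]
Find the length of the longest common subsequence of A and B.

6

A longest common subsequence is cat, yak, ant, yak, yak, cat (length 6); the LCS DP confirms no longer common subsequence exists.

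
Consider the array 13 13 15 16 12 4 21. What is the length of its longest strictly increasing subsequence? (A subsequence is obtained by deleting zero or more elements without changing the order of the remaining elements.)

4

Let dp[i] be the longest increasing subsequence ending at position i. Then dp = [1, 1, 2, 3, 1, 1, 4].
The maximum is 4; one witness is 13, 15, 16, 21 at positions 1,3,4,7.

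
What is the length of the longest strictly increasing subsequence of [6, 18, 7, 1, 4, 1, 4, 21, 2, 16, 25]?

4

Let dp[i] be the longest increasing subsequence ending at position i. Then dp = [1, 2, 2, 1, 2, 1, 2, 3, 2, 3, 4].
The maximum is 4; one witness is 6, 18, 21, 25 at positions 1,2,8,11.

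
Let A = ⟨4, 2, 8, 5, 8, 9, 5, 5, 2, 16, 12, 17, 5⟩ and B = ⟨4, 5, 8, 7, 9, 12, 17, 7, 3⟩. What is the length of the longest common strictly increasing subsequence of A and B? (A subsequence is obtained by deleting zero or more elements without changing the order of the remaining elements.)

A longest common strictly increasing subsequence is 4, 5, 8, 9, 12, 17 (length 6); it appears in order in both A and B, and no longer such subsequence exists.

6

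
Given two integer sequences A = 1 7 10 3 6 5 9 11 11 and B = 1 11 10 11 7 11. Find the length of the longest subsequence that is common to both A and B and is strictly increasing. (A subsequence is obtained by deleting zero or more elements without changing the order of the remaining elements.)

A longest common strictly increasing subsequence is 1, 10, 11 (length 3); it appears in order in both A and B, and no longer such subsequence exists.

3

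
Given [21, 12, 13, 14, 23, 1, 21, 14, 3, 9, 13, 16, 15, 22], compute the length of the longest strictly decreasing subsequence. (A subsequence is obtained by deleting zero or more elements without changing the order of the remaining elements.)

One longest decreasing subsequence is 23, 21, 14, 3 (positions 5,7,8,9), of length 4; no longer one exists.

4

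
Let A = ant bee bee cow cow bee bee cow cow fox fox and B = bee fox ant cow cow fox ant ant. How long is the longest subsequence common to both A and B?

Backtracking the LCS table gives one alignment: ant (A1,B3) → cow (A8,B4) → cow (A9,B5) → fox (A10,B6).
So the longest common subsequence has length 4.

4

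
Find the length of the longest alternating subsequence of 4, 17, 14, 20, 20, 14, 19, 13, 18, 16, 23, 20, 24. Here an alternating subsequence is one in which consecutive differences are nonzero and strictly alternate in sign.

Track the best alternating length ending on an up-step vs a down-step at each position: up/down = 1/1, 2/1, 2/3, 4/1, 4/1, 2/5, 6/5, 2/7, 8/7, 8/9, 10/1, 10/11, 12/1.
The maximum over both is 12; one such subsequence is 4, 17, 14, 20, 14, 19, 13, 18, 16, 23, 20, 24.

12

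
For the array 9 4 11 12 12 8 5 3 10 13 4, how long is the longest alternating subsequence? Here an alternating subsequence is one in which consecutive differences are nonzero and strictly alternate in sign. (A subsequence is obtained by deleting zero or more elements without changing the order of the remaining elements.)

A longest alternating subsequence is 9, 4, 11, 8, 10, 4 (positions 1,2,3,6,9,11); its 5 consecutive differences strictly alternate in sign, and length 6 is optimal.

6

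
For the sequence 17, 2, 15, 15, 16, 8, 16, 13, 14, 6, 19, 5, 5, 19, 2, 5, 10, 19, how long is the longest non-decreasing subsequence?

8

One longest non-decreasing subsequence is 2, 15, 15, 16, 16, 19, 19, 19 (positions 2,3,4,5,7,11,14,18), of length 8; no longer one exists.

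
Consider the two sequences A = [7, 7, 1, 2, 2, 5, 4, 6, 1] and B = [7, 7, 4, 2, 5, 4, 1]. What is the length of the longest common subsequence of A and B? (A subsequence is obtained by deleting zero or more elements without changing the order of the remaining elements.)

Backtracking the LCS table gives one alignment: 7 (A1,B1) → 7 (A2,B2) → 2 (A5,B4) → 5 (A6,B5) → 4 (A7,B6) → 1 (A9,B7).
So the longest common subsequence has length 6.

6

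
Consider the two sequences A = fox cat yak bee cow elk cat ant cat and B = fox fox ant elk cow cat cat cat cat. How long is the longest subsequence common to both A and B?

Backtracking the LCS table gives one alignment: fox (A1,B2) → cat (A2,B7) → cat (A7,B8) → cat (A9,B9).
So the longest common subsequence has length 4.

4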